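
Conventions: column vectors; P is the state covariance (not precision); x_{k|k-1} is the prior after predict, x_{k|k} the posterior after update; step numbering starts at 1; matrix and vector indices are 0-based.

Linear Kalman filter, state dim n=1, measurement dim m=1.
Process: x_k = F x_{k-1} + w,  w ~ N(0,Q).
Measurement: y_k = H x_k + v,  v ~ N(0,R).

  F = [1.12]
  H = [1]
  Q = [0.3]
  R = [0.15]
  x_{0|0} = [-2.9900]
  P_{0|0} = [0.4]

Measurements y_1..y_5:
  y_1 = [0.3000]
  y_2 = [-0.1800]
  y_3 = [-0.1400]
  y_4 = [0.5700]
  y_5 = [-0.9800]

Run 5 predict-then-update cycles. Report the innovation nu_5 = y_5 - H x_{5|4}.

step 1: x^-=[-3.3488]  P^-=[0.8018]  S=[0.9518]  K=[0.8424]  nu=[3.6488]  x^+=[-0.2751]  P^+=[0.1264]
step 2: x^-=[-0.3081]  P^-=[0.4585]  S=[0.6085]  K=[0.7535]  nu=[0.1281]  x^+=[-0.2116]  P^+=[0.1130]
step 3: x^-=[-0.2370]  P^-=[0.4418]  S=[0.5918]  K=[0.7465]  nu=[0.0970]  x^+=[-0.1646]  P^+=[0.1120]
step 4: x^-=[-0.1843]  P^-=[0.4405]  S=[0.5905]  K=[0.7460]  nu=[0.7543]  x^+=[0.3784]  P^+=[0.1119]
step 5: x^-=[0.4238]  P^-=[0.4404]  S=[0.5904]  K=[0.7459]  nu=[-1.4038]  x^+=[-0.6233]  P^+=[0.1119]

innov = [-1.4038]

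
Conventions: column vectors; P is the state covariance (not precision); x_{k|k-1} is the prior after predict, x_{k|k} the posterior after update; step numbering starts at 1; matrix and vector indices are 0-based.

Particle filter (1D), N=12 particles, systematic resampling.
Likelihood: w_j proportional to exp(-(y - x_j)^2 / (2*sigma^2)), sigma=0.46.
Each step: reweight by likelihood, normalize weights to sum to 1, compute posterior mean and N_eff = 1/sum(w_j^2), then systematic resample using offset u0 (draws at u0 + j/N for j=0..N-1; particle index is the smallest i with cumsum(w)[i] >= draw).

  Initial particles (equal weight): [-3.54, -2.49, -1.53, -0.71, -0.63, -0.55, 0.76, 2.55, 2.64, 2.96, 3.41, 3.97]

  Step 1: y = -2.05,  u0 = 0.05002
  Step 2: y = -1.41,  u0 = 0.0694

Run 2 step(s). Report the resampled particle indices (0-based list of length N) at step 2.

step 1: w=[0.0044, 0.5301, 0.4422, 0.0120, 0.0071, 0.0041, 0.0000, 0.0000, 0.0000, 0.0000, 0.0000, 0.0000]  mean=-2.0275  Neff=2.0974  idx=[1, 1, 1, 1, 1, 1, 2, 2, 2, 2, 2, 2]
step 2: w=[0.0103, 0.0103, 0.0103, 0.0103, 0.0103, 0.0103, 0.1564, 0.1564, 0.1564, 0.1564, 0.1564, 0.1564]  mean=-1.5892  Neff=6.7854  idx=[6, 6, 7, 7, 8, 8, 9, 9, 10, 10, 11, 11]

resampled_idx = [6, 6, 7, 7, 8, 8, 9, 9, 10, 10, 11, 11]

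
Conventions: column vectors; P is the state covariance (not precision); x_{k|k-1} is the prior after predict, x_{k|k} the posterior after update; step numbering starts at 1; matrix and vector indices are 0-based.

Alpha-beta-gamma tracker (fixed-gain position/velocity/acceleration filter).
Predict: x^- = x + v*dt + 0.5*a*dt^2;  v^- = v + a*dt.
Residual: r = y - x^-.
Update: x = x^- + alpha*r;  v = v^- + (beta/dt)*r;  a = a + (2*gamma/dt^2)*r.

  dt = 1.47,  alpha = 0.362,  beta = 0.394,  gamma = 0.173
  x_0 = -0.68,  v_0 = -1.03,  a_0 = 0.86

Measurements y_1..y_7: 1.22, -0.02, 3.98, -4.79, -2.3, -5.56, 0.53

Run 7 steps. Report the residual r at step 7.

step 1: x_pred=-1.2649  r=2.4849  x^+=-0.3654  v^+=0.9002  a^+=1.2579
step 2: x_pred=2.3170  r=-2.3370  x^+=1.4710  v^+=2.1229  a^+=0.8837
step 3: x_pred=5.5465  r=-1.5665  x^+=4.9794  v^+=3.0021  a^+=0.6329
step 4: x_pred=10.0762  r=-14.8662  x^+=4.6947  v^+=-0.0522  a^+=-1.7475
step 5: x_pred=2.7298  r=-5.0298  x^+=0.9090  v^+=-3.9692  a^+=-2.5529
step 6: x_pred=-7.6839  r=2.1239  x^+=-6.9150  v^+=-7.1526  a^+=-2.2128
step 7: x_pred=-19.8202  r=20.3502  x^+=-12.4534  v^+=-4.9510  a^+=1.0456

resid = 20.3502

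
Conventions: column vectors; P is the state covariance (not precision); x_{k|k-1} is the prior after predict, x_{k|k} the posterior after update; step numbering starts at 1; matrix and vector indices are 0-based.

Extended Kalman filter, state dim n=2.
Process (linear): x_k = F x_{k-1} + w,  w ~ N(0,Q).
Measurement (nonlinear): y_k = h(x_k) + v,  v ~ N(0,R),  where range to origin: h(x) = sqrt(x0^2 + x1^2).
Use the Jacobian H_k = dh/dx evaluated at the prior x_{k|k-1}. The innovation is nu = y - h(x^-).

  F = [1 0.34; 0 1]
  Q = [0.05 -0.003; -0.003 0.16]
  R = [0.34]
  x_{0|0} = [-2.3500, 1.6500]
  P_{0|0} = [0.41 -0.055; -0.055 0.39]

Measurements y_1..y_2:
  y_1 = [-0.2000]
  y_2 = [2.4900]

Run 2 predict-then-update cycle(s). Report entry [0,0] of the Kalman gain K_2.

step 1: x^-=[-1.7890, 1.6500]  P^-=[0.4677 0.0746; 0.0746 0.5500]  H_jac=[-0.7351 0.6780]  S=[0.7712]  K=[-0.3802; 0.4124]  nu=[-2.6337]  x^+=[-0.7876, 0.5638]  P^+=[0.3562 0.1955; 0.1955 0.4188]
step 2: x^-=[-0.5959, 0.5638]  P^-=[0.5876 0.3349; 0.3349 0.5788]  H_jac=[-0.7264 0.6872]  S=[0.5890]  K=[-0.3338; 0.2623]  nu=[1.6697]  x^+=[-1.1533, 1.0017]  P^+=[0.5219 0.3865; 0.3865 0.5383]

K[0,0] = -0.3338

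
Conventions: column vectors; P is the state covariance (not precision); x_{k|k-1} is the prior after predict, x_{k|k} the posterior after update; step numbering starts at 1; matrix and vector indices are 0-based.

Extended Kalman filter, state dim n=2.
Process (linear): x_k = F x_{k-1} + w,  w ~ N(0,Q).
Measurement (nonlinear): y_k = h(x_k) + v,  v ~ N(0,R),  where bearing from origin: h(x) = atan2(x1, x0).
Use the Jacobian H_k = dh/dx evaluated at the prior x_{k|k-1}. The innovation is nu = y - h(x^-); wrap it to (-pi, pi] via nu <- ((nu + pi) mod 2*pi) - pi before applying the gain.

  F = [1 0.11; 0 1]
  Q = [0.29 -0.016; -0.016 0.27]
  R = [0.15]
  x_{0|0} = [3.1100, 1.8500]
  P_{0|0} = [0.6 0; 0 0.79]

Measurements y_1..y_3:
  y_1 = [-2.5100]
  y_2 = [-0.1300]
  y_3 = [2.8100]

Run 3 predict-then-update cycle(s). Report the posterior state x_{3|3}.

step 1: x^-=[3.3135, 1.8500]  P^-=[0.8996 0.0709; 0.0709 1.0600]  H_jac=[-0.1285 0.2301]  S=[0.2168]  K=[-0.4578; 1.0831]  nu=[-3.0192]  x^+=[4.6958, -1.4200]  P^+=[0.8541 0.1784; 0.1784 0.8057]
step 2: x^-=[4.5396, -1.4200]  P^-=[1.1931 0.2510; 0.2510 1.0757]  H_jac=[0.0628 0.2007]  S=[0.2043]  K=[0.6130; 1.1334]  nu=[0.1732]  x^+=[4.6457, -1.2238]  P^+=[1.1163 0.1090; 0.1090 0.8132]
step 3: x^-=[4.5111, -1.2238]  P^-=[1.4402 0.1825; 0.1825 1.0832]  H_jac=[0.0560 0.2065]  S=[0.2049]  K=[0.5775; 1.1413]  nu=[3.0749]  x^+=[6.2870, 2.2857]  P^+=[1.3718 0.0474; 0.0474 0.8163]

x_post = [6.2870, 2.2857]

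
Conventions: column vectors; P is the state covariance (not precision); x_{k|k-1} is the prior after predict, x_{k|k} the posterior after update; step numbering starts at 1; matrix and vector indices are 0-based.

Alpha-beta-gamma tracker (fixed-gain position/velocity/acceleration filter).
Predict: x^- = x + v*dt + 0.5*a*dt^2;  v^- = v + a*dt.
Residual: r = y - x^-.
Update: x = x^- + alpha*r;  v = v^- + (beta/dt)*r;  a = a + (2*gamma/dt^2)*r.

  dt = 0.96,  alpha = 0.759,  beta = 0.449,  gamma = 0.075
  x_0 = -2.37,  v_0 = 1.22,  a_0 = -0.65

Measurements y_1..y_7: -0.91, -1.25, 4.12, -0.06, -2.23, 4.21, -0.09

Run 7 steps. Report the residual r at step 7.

resid = -3.2177

step 1: x_pred=-1.4983  r=0.5883  x^+=-1.0518  v^+=0.8712  a^+=-0.5542
step 2: x_pred=-0.4709  r=-0.7791  x^+=-1.0622  v^+=-0.0253  a^+=-0.6811
step 3: x_pred=-1.4004  r=5.5204  x^+=2.7896  v^+=1.9028  a^+=0.2174
step 4: x_pred=4.7165  r=-4.7765  x^+=1.0911  v^+=-0.1225  a^+=-0.5600
step 5: x_pred=0.7155  r=-2.9455  x^+=-1.5201  v^+=-2.0377  a^+=-1.0394
step 6: x_pred=-3.9553  r=8.1653  x^+=2.2422  v^+=0.7835  a^+=0.2896
step 7: x_pred=3.1277  r=-3.2177  x^+=0.6855  v^+=-0.4435  a^+=-0.2341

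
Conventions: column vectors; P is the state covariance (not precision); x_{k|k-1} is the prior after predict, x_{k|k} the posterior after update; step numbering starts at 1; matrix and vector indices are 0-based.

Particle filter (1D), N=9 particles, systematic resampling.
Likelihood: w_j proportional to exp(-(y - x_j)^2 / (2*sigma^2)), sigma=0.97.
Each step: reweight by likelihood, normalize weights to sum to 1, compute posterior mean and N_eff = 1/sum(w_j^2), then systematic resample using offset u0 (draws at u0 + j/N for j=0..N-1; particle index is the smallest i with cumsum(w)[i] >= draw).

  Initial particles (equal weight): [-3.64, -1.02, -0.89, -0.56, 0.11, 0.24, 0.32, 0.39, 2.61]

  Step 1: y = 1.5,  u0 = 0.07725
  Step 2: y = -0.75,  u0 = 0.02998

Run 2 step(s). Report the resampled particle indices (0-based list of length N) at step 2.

step 1: w=[0.0000, 0.0137, 0.0193, 0.0421, 0.1437, 0.1726, 0.1915, 0.2085, 0.2085]  mean=0.6893  Neff=5.6683  idx=[4, 4, 5, 6, 6, 7, 7, 8, 8]
step 2: w=[0.1671, 0.1671, 0.1470, 0.1347, 0.1347, 0.1241, 0.1241, 0.0006, 0.0006]  mean=0.2582  Neff=6.9187  idx=[0, 0, 1, 2, 2, 3, 4, 5, 6]

resampled_idx = [0, 0, 1, 2, 2, 3, 4, 5, 6]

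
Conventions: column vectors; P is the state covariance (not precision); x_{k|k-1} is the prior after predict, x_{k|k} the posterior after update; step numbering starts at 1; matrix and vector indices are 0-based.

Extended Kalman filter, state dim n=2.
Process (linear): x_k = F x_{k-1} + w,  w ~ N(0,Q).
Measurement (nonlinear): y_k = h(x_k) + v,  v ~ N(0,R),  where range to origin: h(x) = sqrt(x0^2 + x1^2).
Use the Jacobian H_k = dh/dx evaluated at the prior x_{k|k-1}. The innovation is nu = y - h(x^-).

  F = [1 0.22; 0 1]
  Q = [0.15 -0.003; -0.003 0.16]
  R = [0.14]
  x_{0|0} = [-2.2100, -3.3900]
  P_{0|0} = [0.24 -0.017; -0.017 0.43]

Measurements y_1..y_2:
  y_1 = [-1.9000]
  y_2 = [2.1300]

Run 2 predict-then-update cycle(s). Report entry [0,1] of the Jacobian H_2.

step 1: x^-=[-2.9558, -3.3900]  P^-=[0.4033 0.0746; 0.0746 0.5900]  H_jac=[-0.6572 -0.7537]  S=[0.7233]  K=[-0.4442; -0.6826]  nu=[-6.3976]  x^+=[-0.1139, 0.9771]  P^+=[0.2606 -0.1447; -0.1447 0.2530]
step 2: x^-=[0.1011, 0.9771]  P^-=[0.3592 -0.0921; -0.0921 0.4130]  H_jac=[0.1029 0.9947]  S=[0.5336]  K=[-0.1024; 0.7521]  nu=[1.1476]  x^+=[-0.0164, 1.8403]  P^+=[0.3536 -0.0510; -0.0510 0.1111]

H_jac[0,1] = 0.9947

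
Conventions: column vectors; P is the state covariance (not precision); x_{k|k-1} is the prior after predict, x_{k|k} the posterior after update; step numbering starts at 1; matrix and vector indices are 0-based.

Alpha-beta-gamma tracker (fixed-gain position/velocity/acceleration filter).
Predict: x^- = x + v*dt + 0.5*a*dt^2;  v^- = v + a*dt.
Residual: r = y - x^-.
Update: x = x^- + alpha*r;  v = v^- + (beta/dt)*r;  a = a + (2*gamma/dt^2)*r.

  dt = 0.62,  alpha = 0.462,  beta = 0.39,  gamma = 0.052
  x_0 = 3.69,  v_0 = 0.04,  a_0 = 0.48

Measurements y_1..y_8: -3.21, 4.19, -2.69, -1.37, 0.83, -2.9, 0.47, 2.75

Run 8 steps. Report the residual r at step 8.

resid = 2.2183

step 1: x_pred=3.8071  r=-7.0171  x^+=0.5652  v^+=-4.0764  a^+=-1.4185
step 2: x_pred=-2.2348  r=6.4248  x^+=0.7335  v^+=-0.9144  a^+=0.3198
step 3: x_pred=0.2280  r=-2.9180  x^+=-1.1201  v^+=-2.5517  a^+=-0.4697
step 4: x_pred=-2.7924  r=1.4224  x^+=-2.1353  v^+=-1.9481  a^+=-0.0849
step 5: x_pred=-3.3594  r=4.1894  x^+=-1.4239  v^+=0.6345  a^+=1.0486
step 6: x_pred=-0.8290  r=-2.0710  x^+=-1.7858  v^+=-0.0181  a^+=0.4883
step 7: x_pred=-1.7031  r=2.1731  x^+=-0.6992  v^+=1.6516  a^+=1.0762
step 8: x_pred=0.5317  r=2.2183  x^+=1.5566  v^+=3.7143  a^+=1.6764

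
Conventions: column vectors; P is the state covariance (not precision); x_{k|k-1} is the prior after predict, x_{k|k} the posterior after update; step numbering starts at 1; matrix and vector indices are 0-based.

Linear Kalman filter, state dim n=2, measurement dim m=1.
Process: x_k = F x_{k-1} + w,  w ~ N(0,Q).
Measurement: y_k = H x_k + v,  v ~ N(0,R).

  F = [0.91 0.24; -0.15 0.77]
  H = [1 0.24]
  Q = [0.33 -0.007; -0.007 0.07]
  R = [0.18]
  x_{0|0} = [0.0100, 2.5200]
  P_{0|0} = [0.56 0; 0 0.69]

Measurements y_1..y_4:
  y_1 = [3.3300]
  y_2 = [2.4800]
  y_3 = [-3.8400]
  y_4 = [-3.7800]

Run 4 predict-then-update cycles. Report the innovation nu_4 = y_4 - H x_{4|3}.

innov = [-2.0023]

step 1: x^-=[0.6139, 1.9389]  P^-=[0.8335 0.0441; 0.0441 0.4917]  S=[1.0630]  K=[0.7941; 0.1525]  nu=[2.2508]  x^+=[2.4012, 2.2821]  P^+=[0.1632 -0.0846; -0.0846 0.4670]
step 2: x^-=[2.7328, 1.3970]  P^-=[0.4551 0.0008; 0.0008 0.3701]  S=[0.6568]  K=[0.6932; 0.1364]  nu=[-0.5880]  x^+=[2.3251, 1.3168]  P^+=[0.1395 -0.0613; -0.0613 0.3579]
step 3: x^-=[2.4319, 0.6652]  P^-=[0.4393 -0.0007; -0.0007 0.2995]  S=[0.6363]  K=[0.6902; 0.1119]  nu=[-6.4315]  x^+=[-2.0074, -0.0545]  P^+=[0.1362 -0.0498; -0.0498 0.2915]
step 4: x^-=[-1.8398, 0.2591]  P^-=[0.4378 -0.0048; -0.0048 0.2574]  S=[0.6303]  K=[0.6927; 0.0903]  nu=[-2.0023]  x^+=[-3.2270, 0.0782]  P^+=[0.1353 -0.0443; -0.0443 0.2523]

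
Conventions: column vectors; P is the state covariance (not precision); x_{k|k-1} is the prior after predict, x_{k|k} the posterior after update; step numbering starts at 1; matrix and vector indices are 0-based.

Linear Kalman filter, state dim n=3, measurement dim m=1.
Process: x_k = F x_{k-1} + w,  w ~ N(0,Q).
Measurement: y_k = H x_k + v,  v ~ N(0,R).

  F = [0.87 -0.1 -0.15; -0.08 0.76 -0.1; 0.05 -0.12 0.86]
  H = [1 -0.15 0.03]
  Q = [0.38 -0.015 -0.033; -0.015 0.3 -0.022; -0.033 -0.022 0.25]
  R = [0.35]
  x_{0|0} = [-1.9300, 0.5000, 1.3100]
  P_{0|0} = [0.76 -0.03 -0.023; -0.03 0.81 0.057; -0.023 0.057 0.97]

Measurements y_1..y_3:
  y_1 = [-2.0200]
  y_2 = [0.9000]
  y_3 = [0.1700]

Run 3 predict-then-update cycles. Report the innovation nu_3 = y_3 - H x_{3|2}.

innov = [0.3172]

step 1: x^-=[-1.9256, 0.4034, 0.9701]  P^-=[0.9981 -0.1392 -0.1330; -0.1392 0.7770 -0.1441; -0.1330 -0.1441 0.9676]  S=[1.4015]  K=[0.7242; -0.1856; -0.0587]  nu=[-0.0630]  x^+=[-1.9712, 0.4151, 0.9738]  P^+=[0.2630 0.0492 -0.0734; 0.0492 0.7288 -0.1594; -0.0734 -0.1594 0.9628]
step 2: x^-=[-1.9025, 0.3758, 0.6891]  P^-=[0.6139 -0.0193 -0.1859; -0.0193 0.7493 -0.2707; -0.1859 -0.2707 0.9992]  S=[0.9787]  K=[0.6245; -0.1428; -0.1178]  nu=[2.8382]  x^+=[-0.1301, -0.0296, 0.3547]  P^+=[0.2322 0.0680 -0.1139; 0.0680 0.7294 -0.2871; -0.1139 -0.2871 0.9856]
step 3: x^-=[-0.1634, -0.0476, 0.3021]  P^-=[0.5945 0.0121 -0.2136; 0.0121 0.7662 -0.3537; -0.2136 -0.3537 1.0387]  S=[0.9494]  K=[0.6175; -0.1195; -0.1362]  nu=[0.3172]  x^+=[0.0325, -0.0855, 0.2589]  P^+=[0.2325 0.0822 -0.1337; 0.0822 0.7526 -0.3691; -0.1337 -0.3691 1.0211]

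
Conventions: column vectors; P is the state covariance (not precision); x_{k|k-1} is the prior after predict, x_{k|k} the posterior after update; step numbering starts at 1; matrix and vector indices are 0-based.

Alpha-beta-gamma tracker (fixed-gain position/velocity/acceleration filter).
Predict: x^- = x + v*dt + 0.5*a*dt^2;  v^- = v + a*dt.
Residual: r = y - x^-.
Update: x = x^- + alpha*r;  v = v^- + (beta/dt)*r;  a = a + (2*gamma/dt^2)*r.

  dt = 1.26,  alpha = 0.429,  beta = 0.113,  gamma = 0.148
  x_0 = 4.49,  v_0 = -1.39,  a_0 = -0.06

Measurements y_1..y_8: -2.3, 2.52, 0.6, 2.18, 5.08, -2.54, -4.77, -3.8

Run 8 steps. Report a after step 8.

step 1: x_pred=2.6910  r=-4.9910  x^+=0.5498  v^+=-1.9132  a^+=-0.9905
step 2: x_pred=-2.6471  r=5.1671  x^+=-0.4304  v^+=-2.6979  a^+=-0.0272
step 3: x_pred=-3.8513  r=4.4513  x^+=-1.9417  v^+=-2.3329  a^+=0.8028
step 4: x_pred=-4.2439  r=6.4239  x^+=-1.4881  v^+=-0.7453  a^+=2.0005
step 5: x_pred=-0.8392  r=5.9192  x^+=1.7001  v^+=2.3061  a^+=3.1041
step 6: x_pred=7.0699  r=-9.6099  x^+=2.9472  v^+=5.3554  a^+=1.3124
step 7: x_pred=10.7368  r=-15.5068  x^+=4.0844  v^+=5.6183  a^+=-1.5788
step 8: x_pred=9.9102  r=-13.7102  x^+=4.0285  v^+=2.3994  a^+=-4.1350

a_post = -4.1350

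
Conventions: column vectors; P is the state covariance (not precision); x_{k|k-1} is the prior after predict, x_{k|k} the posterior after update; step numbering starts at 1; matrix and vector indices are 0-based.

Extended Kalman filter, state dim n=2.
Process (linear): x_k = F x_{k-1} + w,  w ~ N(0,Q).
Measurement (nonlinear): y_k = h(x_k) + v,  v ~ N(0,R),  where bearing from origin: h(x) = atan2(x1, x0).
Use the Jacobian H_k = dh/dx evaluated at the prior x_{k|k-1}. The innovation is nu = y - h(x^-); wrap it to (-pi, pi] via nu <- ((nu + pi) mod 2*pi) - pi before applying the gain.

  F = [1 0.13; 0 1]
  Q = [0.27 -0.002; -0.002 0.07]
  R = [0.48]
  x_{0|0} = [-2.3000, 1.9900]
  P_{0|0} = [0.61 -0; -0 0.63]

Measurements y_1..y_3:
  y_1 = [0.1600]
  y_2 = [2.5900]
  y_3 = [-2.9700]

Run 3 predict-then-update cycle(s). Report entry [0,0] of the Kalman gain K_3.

step 1: x^-=[-2.0413, 1.9900]  P^-=[0.8906 0.0799; 0.0799 0.7000]  H_jac=[-0.2449 -0.2512]  S=[0.5874]  K=[-0.4054; -0.3326]  nu=[-2.2089]  x^+=[-1.1457, 2.7248]  P^+=[0.7941 0.0007; 0.0007 0.6350]
step 2: x^-=[-0.7915, 2.7248]  P^-=[1.0750 0.0812; 0.0812 0.7050]  H_jac=[-0.3384 -0.0983]  S=[0.6154]  K=[-0.6042; -0.1573]  nu=[0.7365]  x^+=[-1.2365, 2.6089]  P^+=[0.8503 0.0227; 0.0227 0.6898]
step 3: x^-=[-0.8973, 2.6089]  P^-=[1.1379 0.1104; 0.1104 0.7598]  H_jac=[-0.3428 -0.1179]  S=[0.6332]  K=[-0.6365; -0.2012]  nu=[1.4111]  x^+=[-1.7956, 2.3249]  P^+=[0.8814 0.0293; 0.0293 0.7341]

K[0,0] = -0.6365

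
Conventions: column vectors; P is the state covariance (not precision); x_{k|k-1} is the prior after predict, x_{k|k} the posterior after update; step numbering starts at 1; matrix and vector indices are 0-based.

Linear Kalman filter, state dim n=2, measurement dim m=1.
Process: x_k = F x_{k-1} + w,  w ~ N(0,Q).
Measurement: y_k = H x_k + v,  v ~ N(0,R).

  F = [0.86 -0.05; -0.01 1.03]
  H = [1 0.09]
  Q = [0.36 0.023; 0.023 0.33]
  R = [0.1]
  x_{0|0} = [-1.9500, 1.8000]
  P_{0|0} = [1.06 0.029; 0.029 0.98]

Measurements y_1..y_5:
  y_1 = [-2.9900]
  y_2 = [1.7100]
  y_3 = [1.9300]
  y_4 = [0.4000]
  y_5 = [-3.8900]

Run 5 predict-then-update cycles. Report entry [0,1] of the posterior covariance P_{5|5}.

P_post[0,1] = -0.2951

step 1: x^-=[-1.7670, 1.8735]  P^-=[1.1439 -0.0109; -0.0109 1.3692]  S=[1.2531]  K=[0.9121; 0.0897]  nu=[-1.3916]  x^+=[-3.0363, 1.7487]  P^+=[0.1014 -0.1134; -0.1134 1.3591]
step 2: x^-=[-2.6987, 1.8316]  P^-=[0.4482 -0.1483; -0.1483 1.7742]  S=[0.5358]  K=[0.8115; 0.0212]  nu=[4.2438]  x^+=[0.7450, 1.9214]  P^+=[0.0953 -0.1575; -0.1575 1.7740]
step 3: x^-=[0.5447, 1.9716]  P^-=[0.4485 -0.2088; -0.2088 2.2153]  S=[0.5288]  K=[0.8125; -0.0178]  nu=[1.2079]  x^+=[1.5261, 1.9501]  P^+=[0.0994 -0.2011; -0.2011 2.2151]
step 4: x^-=[1.2149, 1.9933]  P^-=[0.4563 -0.2702; -0.2702 2.6842]  S=[0.5294]  K=[0.8160; -0.0541]  nu=[-0.9943]  x^+=[0.4036, 2.0471]  P^+=[0.1038 -0.2468; -0.2468 2.6826]
step 5: x^-=[0.2447, 2.1045]  P^-=[0.4647 -0.3348; -0.3348 3.1811]  S=[0.5302]  K=[0.8196; -0.0915]  nu=[-4.3241]  x^+=[-3.2995, 2.5002]  P^+=[0.1085 -0.2951; -0.2951 3.1766]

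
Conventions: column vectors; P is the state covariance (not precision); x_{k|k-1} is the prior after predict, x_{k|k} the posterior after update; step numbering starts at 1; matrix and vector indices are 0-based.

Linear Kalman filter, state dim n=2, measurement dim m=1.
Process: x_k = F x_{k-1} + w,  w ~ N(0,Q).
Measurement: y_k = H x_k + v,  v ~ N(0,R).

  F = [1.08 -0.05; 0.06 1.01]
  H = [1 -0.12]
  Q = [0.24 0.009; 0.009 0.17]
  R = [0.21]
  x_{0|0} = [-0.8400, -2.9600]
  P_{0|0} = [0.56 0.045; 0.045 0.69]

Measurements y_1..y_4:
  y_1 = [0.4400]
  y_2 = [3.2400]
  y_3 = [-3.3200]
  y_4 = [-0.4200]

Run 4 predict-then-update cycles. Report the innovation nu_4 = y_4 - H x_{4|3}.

innov = [0.8549]

step 1: x^-=[-0.7592, -3.0400]  P^-=[0.8900 0.0594; 0.0594 0.8813]  S=[1.0985]  K=[0.8038; -0.0422]  nu=[0.8344]  x^+=[-0.0885, -3.0752]  P^+=[0.1804 0.0967; 0.0967 0.8794]
step 2: x^-=[0.0581, -3.1113]  P^-=[0.4422 0.0814; 0.0814 1.0794]  S=[0.6482]  K=[0.6671; -0.0742]  nu=[2.8085]  x^+=[1.9317, -3.3197]  P^+=[0.1537 0.1135; 0.1135 1.0759]
step 3: x^-=[2.2522, -3.2370]  P^-=[0.4097 0.0881; 0.0881 1.2818]  S=[0.6170]  K=[0.6469; -0.1065]  nu=[-5.9607]  x^+=[-1.6036, -2.6023]  P^+=[0.1515 0.1306; 0.1306 1.2748]
step 4: x^-=[-1.6018, -2.7246]  P^-=[0.4058 0.0965; 0.0965 1.4868]  S=[0.6141]  K=[0.6420; -0.1334]  nu=[0.8549]  x^+=[-1.0530, -2.8386]  P^+=[0.1527 0.1491; 0.1491 1.4759]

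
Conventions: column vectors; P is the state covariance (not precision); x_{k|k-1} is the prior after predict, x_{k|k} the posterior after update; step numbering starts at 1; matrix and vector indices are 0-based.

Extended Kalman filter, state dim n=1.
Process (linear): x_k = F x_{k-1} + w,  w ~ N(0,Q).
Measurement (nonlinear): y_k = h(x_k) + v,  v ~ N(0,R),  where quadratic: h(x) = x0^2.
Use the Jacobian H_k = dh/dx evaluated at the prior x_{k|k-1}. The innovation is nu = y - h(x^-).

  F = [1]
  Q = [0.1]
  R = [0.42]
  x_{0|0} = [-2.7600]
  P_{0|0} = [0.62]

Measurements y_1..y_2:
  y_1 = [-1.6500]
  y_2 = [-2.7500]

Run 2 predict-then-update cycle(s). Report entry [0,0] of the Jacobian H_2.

step 1: x^-=[-2.7600]  P^-=[0.7200]  H_jac=[-5.5200]  S=[22.3587]  K=[-0.1778]  nu=[-9.2676]  x^+=[-1.1126]  P^+=[0.0135]
step 2: x^-=[-1.1126]  P^-=[0.1135]  H_jac=[-2.2252]  S=[0.9821]  K=[-0.2572]  nu=[-3.9879]  x^+=[-0.0869]  P^+=[0.0485]

H_jac[0,0] = -2.2252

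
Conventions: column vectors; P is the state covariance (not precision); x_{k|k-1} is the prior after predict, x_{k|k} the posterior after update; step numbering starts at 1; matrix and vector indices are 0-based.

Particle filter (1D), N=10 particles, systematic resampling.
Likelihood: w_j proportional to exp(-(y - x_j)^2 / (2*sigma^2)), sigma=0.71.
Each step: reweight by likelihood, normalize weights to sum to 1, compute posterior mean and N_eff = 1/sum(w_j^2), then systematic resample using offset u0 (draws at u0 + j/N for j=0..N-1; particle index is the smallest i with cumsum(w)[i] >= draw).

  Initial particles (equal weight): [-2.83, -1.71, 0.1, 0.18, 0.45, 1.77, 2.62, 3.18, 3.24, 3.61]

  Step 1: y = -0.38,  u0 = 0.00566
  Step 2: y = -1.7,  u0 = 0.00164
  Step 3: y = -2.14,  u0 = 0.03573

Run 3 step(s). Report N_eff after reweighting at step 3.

step 1: w=[0.0012, 0.0779, 0.3585, 0.3301, 0.2275, 0.0046, 0.0001, 0.0000, 0.0000, 0.0000]  mean=0.0694  Neff=3.3850  idx=[1, 2, 2, 2, 2, 3, 3, 3, 4, 4]
step 2: w=[0.7866, 0.0316, 0.0316, 0.0316, 0.0316, 0.0236, 0.0236, 0.0236, 0.0080, 0.0080]  mean=-1.3124  Neff=1.6013  idx=[0, 0, 0, 0, 0, 0, 0, 0, 1, 4]
step 3: w=[0.1247, 0.1247, 0.1247, 0.1247, 0.1247, 0.1247, 0.1247, 0.1247, 0.0010, 0.0010]  mean=-1.7063  Neff=8.0330  idx=[0, 1, 1, 2, 3, 4, 5, 5, 6, 7]

N_eff = 8.0330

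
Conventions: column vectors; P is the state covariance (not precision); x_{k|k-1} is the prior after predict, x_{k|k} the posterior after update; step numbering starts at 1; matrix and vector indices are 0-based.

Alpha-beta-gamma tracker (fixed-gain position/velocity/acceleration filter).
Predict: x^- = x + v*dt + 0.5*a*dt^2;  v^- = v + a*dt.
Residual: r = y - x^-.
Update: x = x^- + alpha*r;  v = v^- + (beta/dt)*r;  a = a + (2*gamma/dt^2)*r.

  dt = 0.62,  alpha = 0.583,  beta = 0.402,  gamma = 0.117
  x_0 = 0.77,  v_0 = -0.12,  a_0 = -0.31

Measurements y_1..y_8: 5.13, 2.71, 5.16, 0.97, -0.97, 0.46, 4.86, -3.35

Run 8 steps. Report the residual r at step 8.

step 1: x_pred=0.6360  r=4.4940  x^+=3.2560  v^+=2.6016  a^+=2.4257
step 2: x_pred=5.3352  r=-2.6252  x^+=3.8047  v^+=2.4034  a^+=0.8276
step 3: x_pred=5.4539  r=-0.2939  x^+=5.2825  v^+=2.7259  a^+=0.6487
step 4: x_pred=7.0973  r=-6.1273  x^+=3.5251  v^+=-0.8448  a^+=-3.0813
step 5: x_pred=2.4091  r=-3.3791  x^+=0.4391  v^+=-4.9461  a^+=-5.1383
step 6: x_pred=-3.6151  r=4.0751  x^+=-1.2393  v^+=-5.4896  a^+=-2.6576
step 7: x_pred=-5.1537  r=10.0137  x^+=0.6843  v^+=-0.6446  a^+=3.4381
step 8: x_pred=0.9455  r=-4.2955  x^+=-1.5588  v^+=-1.2981  a^+=0.8233

resid = -4.2955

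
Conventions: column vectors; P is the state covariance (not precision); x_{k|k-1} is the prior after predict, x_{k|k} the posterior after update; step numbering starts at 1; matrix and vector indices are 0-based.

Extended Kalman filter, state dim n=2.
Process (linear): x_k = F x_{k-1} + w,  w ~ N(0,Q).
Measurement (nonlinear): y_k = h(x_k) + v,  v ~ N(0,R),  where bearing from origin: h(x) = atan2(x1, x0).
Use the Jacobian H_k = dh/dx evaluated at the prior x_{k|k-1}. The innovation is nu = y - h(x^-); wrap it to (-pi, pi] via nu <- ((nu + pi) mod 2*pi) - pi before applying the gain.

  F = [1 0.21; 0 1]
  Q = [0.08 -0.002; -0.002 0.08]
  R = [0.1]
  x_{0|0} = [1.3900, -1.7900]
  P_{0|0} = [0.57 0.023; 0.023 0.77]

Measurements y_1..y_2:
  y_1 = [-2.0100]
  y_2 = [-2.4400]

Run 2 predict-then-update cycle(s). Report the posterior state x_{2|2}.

step 1: x^-=[1.0141, -1.7900]  P^-=[0.6936 0.1827; 0.1827 0.8500]  H_jac=[0.4229 0.2396]  S=[0.3099]  K=[1.0879; 0.9066]  nu=[-0.9547]  x^+=[-0.0245, -2.6554]  P^+=[0.3269 -0.1229; -0.1229 0.5953]
step 2: x^-=[-0.5821, -2.6554]  P^-=[0.3815 0.0001; 0.0001 0.6753]  H_jac=[0.3593 -0.0788]  S=[0.1534]  K=[0.8933; -0.3464]  nu=[-0.6534]  x^+=[-1.1658, -2.4291]  P^+=[0.2590 0.0476; 0.0476 0.6569]

x_post = [-1.1658, -2.4291]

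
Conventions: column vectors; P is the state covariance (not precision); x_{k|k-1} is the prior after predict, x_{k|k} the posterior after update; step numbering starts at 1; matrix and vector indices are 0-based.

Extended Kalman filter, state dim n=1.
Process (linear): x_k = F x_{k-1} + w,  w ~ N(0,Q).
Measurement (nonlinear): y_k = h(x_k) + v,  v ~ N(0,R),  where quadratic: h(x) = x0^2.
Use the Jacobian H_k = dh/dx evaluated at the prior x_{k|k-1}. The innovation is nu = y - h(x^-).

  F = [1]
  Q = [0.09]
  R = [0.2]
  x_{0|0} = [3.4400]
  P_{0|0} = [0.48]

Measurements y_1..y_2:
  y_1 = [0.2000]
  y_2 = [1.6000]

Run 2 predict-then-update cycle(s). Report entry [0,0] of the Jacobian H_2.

H_jac[0,0] = 3.5230

step 1: x^-=[3.4400]  P^-=[0.5700]  H_jac=[6.8800]  S=[27.1806]  K=[0.1443]  nu=[-11.6336]  x^+=[1.7615]  P^+=[0.0042]
step 2: x^-=[1.7615]  P^-=[0.0942]  H_jac=[3.5230]  S=[1.3691]  K=[0.2424]  nu=[-1.5029]  x^+=[1.3972]  P^+=[0.0138]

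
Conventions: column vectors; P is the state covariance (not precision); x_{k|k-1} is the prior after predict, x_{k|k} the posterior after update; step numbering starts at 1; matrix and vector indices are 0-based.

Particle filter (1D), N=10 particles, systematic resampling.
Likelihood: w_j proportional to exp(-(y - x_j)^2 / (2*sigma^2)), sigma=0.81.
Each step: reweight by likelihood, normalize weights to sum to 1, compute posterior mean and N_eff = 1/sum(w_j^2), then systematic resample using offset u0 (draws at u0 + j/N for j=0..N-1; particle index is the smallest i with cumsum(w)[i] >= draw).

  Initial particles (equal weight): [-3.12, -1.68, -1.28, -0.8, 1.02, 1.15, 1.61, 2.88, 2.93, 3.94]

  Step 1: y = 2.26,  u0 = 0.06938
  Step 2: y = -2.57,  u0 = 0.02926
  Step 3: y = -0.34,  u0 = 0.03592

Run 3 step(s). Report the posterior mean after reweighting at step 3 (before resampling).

post_mean = 1.0517

step 1: w=[0.0000, 0.0000, 0.0000, 0.0003, 0.1033, 0.1304, 0.2416, 0.2488, 0.2368, 0.0388]  mean=2.2073  Neff=4.8654  idx=[4, 5, 6, 6, 6, 7, 7, 8, 8, 9]
step 2: w=[0.6346, 0.3076, 0.0193, 0.0193, 0.0193, 0.0000, 0.0000, 0.0000, 0.0000, 0.0000]  mean=1.0941  Neff=2.0065  idx=[0, 0, 0, 0, 0, 0, 0, 1, 1, 1]
step 3: w=[0.1080, 0.1080, 0.1080, 0.1080, 0.1080, 0.1080, 0.1080, 0.0814, 0.0814, 0.0814]  mean=1.0517  Neff=9.8540  idx=[0, 1, 2, 3, 4, 4, 5, 6, 7, 9]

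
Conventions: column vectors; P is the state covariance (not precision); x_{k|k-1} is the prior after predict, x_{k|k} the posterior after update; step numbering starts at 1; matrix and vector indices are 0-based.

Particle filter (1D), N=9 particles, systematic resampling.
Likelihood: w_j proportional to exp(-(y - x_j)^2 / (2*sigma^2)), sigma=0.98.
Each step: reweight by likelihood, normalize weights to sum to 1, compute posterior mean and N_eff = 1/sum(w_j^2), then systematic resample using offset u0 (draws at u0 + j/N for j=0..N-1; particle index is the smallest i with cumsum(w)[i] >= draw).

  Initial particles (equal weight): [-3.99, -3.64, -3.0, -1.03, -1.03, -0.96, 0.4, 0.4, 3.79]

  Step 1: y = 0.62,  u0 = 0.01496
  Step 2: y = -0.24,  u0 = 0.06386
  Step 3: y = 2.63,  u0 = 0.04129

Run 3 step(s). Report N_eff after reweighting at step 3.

step 1: w=[0.0000, 0.0000, 0.0004, 0.0893, 0.0893, 0.1004, 0.3593, 0.3593, 0.0020]  mean=0.0132  Neff=3.5186  idx=[3, 4, 5, 6, 6, 6, 7, 7, 7]
step 2: w=[0.1024, 0.1024, 0.1082, 0.1145, 0.1145, 0.1145, 0.1145, 0.1145, 0.1145]  mean=-0.0400  Neff=8.9815  idx=[0, 1, 2, 3, 4, 5, 6, 7, 8]
step 3: w=[0.0021, 0.0021, 0.0027, 0.1655, 0.1655, 0.1655, 0.1655, 0.1655, 0.1655]  mean=0.3904  Neff=6.0820  idx=[3, 3, 4, 5, 5, 6, 7, 7, 8]

N_eff = 6.0820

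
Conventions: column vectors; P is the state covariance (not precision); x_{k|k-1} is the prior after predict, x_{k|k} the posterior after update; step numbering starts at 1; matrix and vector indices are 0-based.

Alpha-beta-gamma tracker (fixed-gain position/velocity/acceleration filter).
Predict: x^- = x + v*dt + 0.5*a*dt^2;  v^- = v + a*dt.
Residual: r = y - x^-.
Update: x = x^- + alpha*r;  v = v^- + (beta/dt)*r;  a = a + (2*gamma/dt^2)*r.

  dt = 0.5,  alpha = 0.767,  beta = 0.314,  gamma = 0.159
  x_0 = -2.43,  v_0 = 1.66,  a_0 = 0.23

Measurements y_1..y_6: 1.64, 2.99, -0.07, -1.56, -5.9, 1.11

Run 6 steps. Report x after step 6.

step 1: x_pred=-1.5713  r=3.2112  x^+=0.8918  v^+=3.7917  a^+=4.3147
step 2: x_pred=3.3269  r=-0.3369  x^+=3.0685  v^+=5.7374  a^+=3.8861
step 3: x_pred=6.4230  r=-6.4930  x^+=1.4429  v^+=3.6029  a^+=-4.3730
step 4: x_pred=2.6977  r=-4.2577  x^+=-0.5680  v^+=-1.2574  a^+=-9.7887
step 5: x_pred=-2.4203  r=-3.4797  x^+=-5.0892  v^+=-8.3371  a^+=-14.2150
step 6: x_pred=-11.0346  r=12.1446  x^+=-1.7197  v^+=-7.8177  a^+=1.2330

x_post = -1.7197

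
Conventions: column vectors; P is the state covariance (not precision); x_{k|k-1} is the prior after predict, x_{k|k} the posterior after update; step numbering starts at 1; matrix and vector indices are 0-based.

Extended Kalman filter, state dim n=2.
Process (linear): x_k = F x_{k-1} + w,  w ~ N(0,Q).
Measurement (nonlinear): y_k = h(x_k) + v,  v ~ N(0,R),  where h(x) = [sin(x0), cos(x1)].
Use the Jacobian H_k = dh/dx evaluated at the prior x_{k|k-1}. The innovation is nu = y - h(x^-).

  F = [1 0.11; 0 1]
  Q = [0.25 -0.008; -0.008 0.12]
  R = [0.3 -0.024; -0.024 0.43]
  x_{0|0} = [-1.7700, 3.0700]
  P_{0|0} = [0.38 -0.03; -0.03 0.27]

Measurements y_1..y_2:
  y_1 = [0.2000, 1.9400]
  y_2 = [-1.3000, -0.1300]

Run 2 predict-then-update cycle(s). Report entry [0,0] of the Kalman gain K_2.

step 1: x^-=[-1.4323, 3.0700]  P^-=[0.6267 -0.0083; -0.0083 0.3900]  H_jac=[0.1381 0.0000; 0.0000 -0.0715]  S=[0.3119 -0.0239; -0.0239 0.4320]  K=[0.2786 0.0168; -0.0087 -0.0651]  nu=[1.1904, 2.9374]  x^+=[-1.0513, 2.8686]  P^+=[0.6026 -0.0075; -0.0075 0.3882]
step 2: x^-=[-0.7357, 2.8686]  P^-=[0.8556 0.0272; 0.0272 0.5082]  H_jac=[0.7413 0.0000; 0.0000 -0.2696]  S=[0.7702 -0.0294; -0.0294 0.4669]  K=[0.8249 0.0363; 0.0150 -0.2925]  nu=[-0.6289, 0.8330]  x^+=[-1.2242, 2.6155]  P^+=[0.3326 0.0155; 0.0155 0.4678]

K[0,0] = 0.8249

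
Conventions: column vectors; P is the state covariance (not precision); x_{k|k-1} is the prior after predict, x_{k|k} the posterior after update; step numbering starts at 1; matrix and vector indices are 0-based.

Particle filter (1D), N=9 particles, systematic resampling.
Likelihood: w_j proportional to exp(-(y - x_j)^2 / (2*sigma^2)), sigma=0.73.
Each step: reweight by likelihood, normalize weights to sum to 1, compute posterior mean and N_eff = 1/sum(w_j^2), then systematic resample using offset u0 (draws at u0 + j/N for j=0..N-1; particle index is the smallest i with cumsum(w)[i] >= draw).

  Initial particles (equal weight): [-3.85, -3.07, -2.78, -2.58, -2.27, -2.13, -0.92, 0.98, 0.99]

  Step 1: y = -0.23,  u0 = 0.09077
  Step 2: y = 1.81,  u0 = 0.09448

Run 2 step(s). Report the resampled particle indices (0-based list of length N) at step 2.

step 1: w=[0.0000, 0.0004, 0.0019, 0.0047, 0.0168, 0.0281, 0.5319, 0.2105, 0.2058]  mean=-0.1958  Neff=2.6978  idx=[6, 6, 6, 6, 6, 7, 7, 8, 8]
step 2: w=[0.0004, 0.0004, 0.0004, 0.0004, 0.0004, 0.2475, 0.2475, 0.2514, 0.2514]  mean=0.9809  Neff=4.0172  idx=[5, 5, 6, 6, 7, 7, 8, 8, 8]

resampled_idx = [5, 5, 6, 6, 7, 7, 8, 8, 8]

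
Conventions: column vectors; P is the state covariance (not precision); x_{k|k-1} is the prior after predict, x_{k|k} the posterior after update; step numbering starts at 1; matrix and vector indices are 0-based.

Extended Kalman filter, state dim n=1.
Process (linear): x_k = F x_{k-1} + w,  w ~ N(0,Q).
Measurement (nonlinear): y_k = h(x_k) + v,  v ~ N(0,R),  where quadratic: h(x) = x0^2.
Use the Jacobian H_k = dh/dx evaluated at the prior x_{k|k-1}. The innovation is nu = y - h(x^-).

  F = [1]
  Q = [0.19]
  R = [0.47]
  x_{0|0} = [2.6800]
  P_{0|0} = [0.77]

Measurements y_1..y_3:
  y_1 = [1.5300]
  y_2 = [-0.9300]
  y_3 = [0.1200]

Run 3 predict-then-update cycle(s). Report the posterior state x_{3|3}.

x_post = [0.5874]

step 1: x^-=[2.6800]  P^-=[0.9600]  H_jac=[5.3600]  S=[28.0504]  K=[0.1834]  nu=[-5.6524]  x^+=[1.6431]  P^+=[0.0161]
step 2: x^-=[1.6431]  P^-=[0.2061]  H_jac=[3.2862]  S=[2.6956]  K=[0.2512]  nu=[-3.6298]  x^+=[0.7311]  P^+=[0.0359]
step 3: x^-=[0.7311]  P^-=[0.2259]  H_jac=[1.4623]  S=[0.9531]  K=[0.3466]  nu=[-0.4146]  x^+=[0.5874]  P^+=[0.1114]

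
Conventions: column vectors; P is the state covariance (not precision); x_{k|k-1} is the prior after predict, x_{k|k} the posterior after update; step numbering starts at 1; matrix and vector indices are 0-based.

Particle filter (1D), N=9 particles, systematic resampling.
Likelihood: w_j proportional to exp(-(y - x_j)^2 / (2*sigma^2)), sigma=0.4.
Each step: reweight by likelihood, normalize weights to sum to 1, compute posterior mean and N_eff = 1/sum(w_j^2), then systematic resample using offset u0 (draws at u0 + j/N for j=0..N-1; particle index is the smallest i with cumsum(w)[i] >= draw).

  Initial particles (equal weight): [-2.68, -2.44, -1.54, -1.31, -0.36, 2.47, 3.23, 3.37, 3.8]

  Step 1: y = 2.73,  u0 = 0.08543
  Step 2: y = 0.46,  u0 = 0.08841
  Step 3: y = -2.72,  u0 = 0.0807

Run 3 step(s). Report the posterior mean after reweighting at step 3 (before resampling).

post_mean = 2.4700

step 1: w=[0.0000, 0.0000, 0.0000, 0.0000, 0.0000, 0.5145, 0.2910, 0.1767, 0.0178]  mean=2.8738  Neff=2.6249  idx=[5, 5, 5, 5, 6, 6, 6, 7, 7]
step 2: w=[0.2500, 0.2500, 0.2500, 0.2500, 0.0000, 0.0000, 0.0000, 0.0000, 0.0000]  mean=2.4700  Neff=4.0001  idx=[0, 0, 1, 1, 2, 2, 3, 3, 3]
step 3: w=[0.1111, 0.1111, 0.1111, 0.1111, 0.1111, 0.1111, 0.1111, 0.1111, 0.1111]  mean=2.4700  Neff=9.0000  idx=[0, 1, 2, 3, 4, 5, 6, 7, 8]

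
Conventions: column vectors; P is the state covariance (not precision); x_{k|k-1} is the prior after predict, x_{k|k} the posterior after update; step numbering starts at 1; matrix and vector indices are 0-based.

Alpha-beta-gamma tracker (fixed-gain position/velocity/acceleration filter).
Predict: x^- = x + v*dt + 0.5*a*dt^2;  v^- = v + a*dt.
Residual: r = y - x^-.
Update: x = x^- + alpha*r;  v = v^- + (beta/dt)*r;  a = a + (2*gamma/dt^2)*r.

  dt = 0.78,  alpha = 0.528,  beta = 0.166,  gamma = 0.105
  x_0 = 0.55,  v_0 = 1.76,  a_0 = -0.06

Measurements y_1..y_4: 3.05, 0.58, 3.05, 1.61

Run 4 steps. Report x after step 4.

step 1: x_pred=1.9045  r=1.1455  x^+=2.5093  v^+=1.9570  a^+=0.3354
step 2: x_pred=4.1378  r=-3.5578  x^+=2.2593  v^+=1.4614  a^+=-0.8927
step 3: x_pred=3.1276  r=-0.0776  x^+=3.0866  v^+=0.7486  a^+=-0.9195
step 4: x_pred=3.3908  r=-1.7808  x^+=2.4506  v^+=-0.3476  a^+=-1.5341

x_post = 2.4506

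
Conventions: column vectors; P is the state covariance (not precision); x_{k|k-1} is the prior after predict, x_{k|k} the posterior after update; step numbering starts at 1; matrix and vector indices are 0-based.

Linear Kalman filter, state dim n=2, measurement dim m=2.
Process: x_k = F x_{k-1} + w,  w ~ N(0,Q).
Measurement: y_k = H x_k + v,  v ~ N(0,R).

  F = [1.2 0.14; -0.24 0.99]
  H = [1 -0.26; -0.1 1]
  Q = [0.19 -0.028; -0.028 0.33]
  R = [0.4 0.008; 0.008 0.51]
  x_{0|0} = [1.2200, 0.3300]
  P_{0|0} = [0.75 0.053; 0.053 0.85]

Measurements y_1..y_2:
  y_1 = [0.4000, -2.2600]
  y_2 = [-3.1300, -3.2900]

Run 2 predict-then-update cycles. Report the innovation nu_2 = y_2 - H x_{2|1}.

innov = [-3.8703, -1.7420]

step 1: x^-=[1.5102, 0.0339]  P^-=[1.3045 -0.0650; -0.0650 1.1811]  S=[1.8181 -0.4962; -0.4962 1.7171]  K=[0.7553 0.1044; -0.0173 0.6866]  nu=[-1.1014, -2.1429]  x^+=[0.4545, -1.4185]  P^+=[0.3269 0.0920; 0.0920 0.3592]
step 2: x^-=[0.3469, -1.5134]  P^-=[0.6986 0.0339; 0.0339 0.6572]  S=[1.1255 -0.1980; -0.1980 1.1674]  K=[0.6262 0.0754; -0.0239 0.5560]  nu=[-3.8703, -1.7420]  x^+=[-2.2080, -2.3893]  P^+=[0.2694 0.0704; 0.0704 0.2904]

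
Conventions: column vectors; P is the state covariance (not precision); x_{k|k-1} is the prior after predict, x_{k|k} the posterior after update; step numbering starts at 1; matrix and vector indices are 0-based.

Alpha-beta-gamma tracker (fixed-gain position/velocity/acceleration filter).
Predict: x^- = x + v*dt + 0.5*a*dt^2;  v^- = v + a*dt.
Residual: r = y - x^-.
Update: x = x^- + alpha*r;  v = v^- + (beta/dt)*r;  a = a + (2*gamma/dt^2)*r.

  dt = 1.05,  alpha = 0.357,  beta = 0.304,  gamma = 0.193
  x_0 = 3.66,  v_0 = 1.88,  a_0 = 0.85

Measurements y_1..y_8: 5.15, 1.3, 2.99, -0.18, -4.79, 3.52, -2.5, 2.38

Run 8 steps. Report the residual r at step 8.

resid = 4.5423

step 1: x_pred=6.1026  r=-0.9526  x^+=5.7625  v^+=2.4967  a^+=0.5165
step 2: x_pred=8.6688  r=-7.3688  x^+=6.0381  v^+=0.9056  a^+=-2.0634
step 3: x_pred=5.8515  r=-2.8615  x^+=4.8300  v^+=-2.0895  a^+=-3.0653
step 4: x_pred=0.9463  r=-1.1263  x^+=0.5442  v^+=-5.6341  a^+=-3.4596
step 5: x_pred=-7.2787  r=2.4887  x^+=-6.3902  v^+=-8.5461  a^+=-2.5883
step 6: x_pred=-16.7905  r=20.3105  x^+=-9.5396  v^+=-5.3835  a^+=4.5227
step 7: x_pred=-12.6991  r=10.1991  x^+=-9.0580  v^+=2.3182  a^+=8.0935
step 8: x_pred=-2.1623  r=4.5423  x^+=-0.5407  v^+=12.1316  a^+=9.6839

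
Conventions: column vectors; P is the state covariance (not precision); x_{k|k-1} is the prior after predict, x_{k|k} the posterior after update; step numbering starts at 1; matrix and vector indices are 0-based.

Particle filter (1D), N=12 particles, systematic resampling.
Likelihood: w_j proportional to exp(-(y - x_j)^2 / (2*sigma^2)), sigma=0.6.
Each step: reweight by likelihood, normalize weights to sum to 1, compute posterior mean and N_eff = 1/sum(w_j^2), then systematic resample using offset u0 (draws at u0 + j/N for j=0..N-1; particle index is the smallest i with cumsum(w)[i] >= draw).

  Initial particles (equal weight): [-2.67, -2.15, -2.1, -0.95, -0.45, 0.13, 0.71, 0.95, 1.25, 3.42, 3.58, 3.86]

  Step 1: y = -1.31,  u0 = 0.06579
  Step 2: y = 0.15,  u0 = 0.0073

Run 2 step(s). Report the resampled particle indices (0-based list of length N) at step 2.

resampled_idx = [5, 6, 7, 9, 9, 9, 10, 10, 11, 11, 11, 11]

step 1: w=[0.0360, 0.1765, 0.1977, 0.3929, 0.1684, 0.0264, 0.0016, 0.0004, 0.0001, 0.0000, 0.0000, 0.0000]  mean=-1.3349  Neff=3.9223  idx=[1, 1, 2, 2, 2, 3, 3, 3, 3, 4, 4, 5]
step 2: w=[0.0002, 0.0002, 0.0003, 0.0003, 0.0003, 0.0629, 0.0629, 0.0629, 0.0629, 0.2048, 0.2048, 0.3375]  mean=-0.3823  Neff=4.6816  idx=[5, 6, 7, 9, 9, 9, 10, 10, 11, 11, 11, 11]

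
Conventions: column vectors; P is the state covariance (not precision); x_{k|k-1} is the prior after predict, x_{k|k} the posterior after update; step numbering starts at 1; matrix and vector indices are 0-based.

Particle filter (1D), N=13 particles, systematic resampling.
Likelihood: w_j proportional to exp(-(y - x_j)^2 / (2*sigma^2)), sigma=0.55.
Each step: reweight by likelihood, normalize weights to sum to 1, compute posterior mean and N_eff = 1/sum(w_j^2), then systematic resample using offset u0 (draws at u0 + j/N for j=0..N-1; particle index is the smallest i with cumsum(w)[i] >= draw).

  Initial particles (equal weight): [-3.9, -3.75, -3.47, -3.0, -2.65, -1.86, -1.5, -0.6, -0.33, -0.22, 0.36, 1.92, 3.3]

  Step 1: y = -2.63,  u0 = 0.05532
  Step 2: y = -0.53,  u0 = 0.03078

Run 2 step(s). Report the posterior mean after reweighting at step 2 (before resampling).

post_mean = -1.6297

step 1: w=[0.0248, 0.0449, 0.1112, 0.2847, 0.3567, 0.1340, 0.0433, 0.0004, 0.0001, 0.0000, 0.0000, 0.0000, 0.0000]  mean=-2.7647  Neff=4.1135  idx=[1, 2, 3, 3, 3, 3, 4, 4, 4, 4, 5, 5, 6]
step 2: w=[0.0000, 0.0000, 0.0001, 0.0001, 0.0001, 0.0001, 0.0018, 0.0018, 0.0018, 0.0018, 0.1673, 0.1673, 0.6575]  mean=-1.6297  Neff=2.0481  idx=[10, 10, 11, 11, 11, 12, 12, 12, 12, 12, 12, 12, 12]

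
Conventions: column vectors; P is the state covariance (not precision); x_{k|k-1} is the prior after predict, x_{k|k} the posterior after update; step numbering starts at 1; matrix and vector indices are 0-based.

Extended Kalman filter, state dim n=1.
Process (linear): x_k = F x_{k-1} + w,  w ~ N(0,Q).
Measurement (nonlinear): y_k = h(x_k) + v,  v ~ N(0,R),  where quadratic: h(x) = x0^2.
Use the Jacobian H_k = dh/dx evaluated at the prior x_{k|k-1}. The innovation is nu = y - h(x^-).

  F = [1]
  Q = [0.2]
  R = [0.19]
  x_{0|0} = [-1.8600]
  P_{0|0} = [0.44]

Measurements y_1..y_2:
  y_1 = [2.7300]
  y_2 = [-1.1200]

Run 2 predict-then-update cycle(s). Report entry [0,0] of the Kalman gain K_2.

step 1: x^-=[-1.8600]  P^-=[0.6400]  H_jac=[-3.7200]  S=[9.0466]  K=[-0.2632]  nu=[-0.7296]  x^+=[-1.6680]  P^+=[0.0134]
step 2: x^-=[-1.6680]  P^-=[0.2134]  H_jac=[-3.3360]  S=[2.5653]  K=[-0.2776]  nu=[-3.9022]  x^+=[-0.5849]  P^+=[0.0158]

K[0,0] = -0.2776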